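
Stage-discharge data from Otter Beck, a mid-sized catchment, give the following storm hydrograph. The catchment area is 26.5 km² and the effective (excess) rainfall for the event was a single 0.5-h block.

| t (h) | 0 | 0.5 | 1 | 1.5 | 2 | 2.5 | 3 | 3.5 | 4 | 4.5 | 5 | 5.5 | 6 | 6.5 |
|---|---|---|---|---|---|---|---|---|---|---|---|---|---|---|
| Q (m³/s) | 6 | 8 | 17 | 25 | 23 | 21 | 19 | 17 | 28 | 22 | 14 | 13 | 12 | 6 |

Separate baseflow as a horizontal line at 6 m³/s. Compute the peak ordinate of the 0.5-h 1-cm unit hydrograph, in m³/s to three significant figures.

Direct runoff: 0.0, 2.0, 11.0, 19.0, 17.0, 15.0, 13.0, 11.0, 22.0, 16.0, 8.0, 7.0, 6.0, 0.0 m³/s; ΣQ_DR = 147.0 m³/s, peak = 22.0 m³/s.
Runoff depth d = ΣQ_DR·Δt / A = 147.0 × 1800 / (26.5 km²) = 9.985 mm.
The 1-cm UH is the DRH scaled by (10 mm)/d, so U_p = 22.0 × 10/9.985 = 22.0 m³/s.

U_p ≈ 22.0 m³/s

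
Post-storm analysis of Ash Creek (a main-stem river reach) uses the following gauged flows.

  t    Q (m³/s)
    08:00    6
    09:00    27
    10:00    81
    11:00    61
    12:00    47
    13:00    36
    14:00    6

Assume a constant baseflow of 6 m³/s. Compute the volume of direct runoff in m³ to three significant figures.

V ≈ 7.99 × 10^5 m³

Direct-runoff ordinates (Q − Q_b): 0.0, 21.0, 75.0, 55.0, 41.0, 30.0, 0.0 m³/s.
ΣQ_DR = 222.0 m³/s.
With Δt = 1 h = 3600 s, V = ΣQ_DR · Δt = 222.0 × 3600 = 7.99 × 10^5 m³.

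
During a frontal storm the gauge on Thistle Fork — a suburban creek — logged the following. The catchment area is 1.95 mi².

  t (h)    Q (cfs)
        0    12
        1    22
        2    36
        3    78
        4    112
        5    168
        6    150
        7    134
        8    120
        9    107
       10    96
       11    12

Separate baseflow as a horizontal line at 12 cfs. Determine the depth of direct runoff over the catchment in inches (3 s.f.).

Direct runoff: 0.0, 10.0, 24.0, 66.0, 100.0, 156.0, 138.0, 122.0, 108.0, 95.0, 84.0, 0.0 cfs; ΣQ_DR = 903.0 cfs.
V = ΣQ_DR · Δt = 903.0 × 3600 s = 3.251 × 10^6 ft³.
Over A = 1.95 mi², depth = V / A = 0.718 in.

d ≈ 0.718 in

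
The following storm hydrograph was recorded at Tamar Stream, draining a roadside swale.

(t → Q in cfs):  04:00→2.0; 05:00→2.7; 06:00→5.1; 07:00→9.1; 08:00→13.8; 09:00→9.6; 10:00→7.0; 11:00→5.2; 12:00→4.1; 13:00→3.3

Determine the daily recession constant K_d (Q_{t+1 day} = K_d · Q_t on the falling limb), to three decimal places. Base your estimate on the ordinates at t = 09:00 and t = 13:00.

Between t = 09:00 and t = 13:00 the flow falls from 9.6 to 3.3 cfs over 4×1 h = 4 h.
Per-interval ratio K = (3.3/9.6)^(1/4) = 0.7657; K_d = K^(24/1) = 0.002.

K_d ≈ 0.002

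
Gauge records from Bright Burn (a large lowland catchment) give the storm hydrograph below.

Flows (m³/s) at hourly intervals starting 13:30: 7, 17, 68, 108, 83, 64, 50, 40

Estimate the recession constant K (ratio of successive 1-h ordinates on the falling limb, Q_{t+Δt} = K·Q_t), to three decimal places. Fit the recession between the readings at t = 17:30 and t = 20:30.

K ≈ 0.784

Using the recession-limb readings at t = 17:30 and t = 20:30: Q falls from 83 to 40 m³/s over 3 intervals.
K = (Q₂/Q₁)^(1/3) = (40/83)^(1/3) = 0.784.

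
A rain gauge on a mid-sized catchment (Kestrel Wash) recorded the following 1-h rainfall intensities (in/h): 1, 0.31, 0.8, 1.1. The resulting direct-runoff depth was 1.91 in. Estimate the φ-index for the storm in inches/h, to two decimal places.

Only the 3 blocks with intensity above φ contribute runoff: 1, 0.8, 1.1 in/h.
Σ(I−φ)·Δt = d  ⇒  (1+0.8+1.1 − 3φ)·1 = 1.91
φ = (2.900 − 1.91/1) / 3 = 0.33 in/h.

φ ≈ 0.33 in/h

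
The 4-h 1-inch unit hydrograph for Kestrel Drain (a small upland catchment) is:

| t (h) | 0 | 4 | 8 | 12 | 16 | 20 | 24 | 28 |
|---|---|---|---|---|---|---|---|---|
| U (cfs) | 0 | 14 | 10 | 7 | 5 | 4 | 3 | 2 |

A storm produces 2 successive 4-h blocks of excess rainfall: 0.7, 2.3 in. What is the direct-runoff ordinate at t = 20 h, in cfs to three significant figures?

Q ≈ 14.3 cfs

By discrete convolution, Q_j = Σ (P_i / 1 in) · U_{j−i}.
At t = 20 h (j=5): Q = (0.7/1)·4 + (2.3/1)·5 = 14.3 cfs.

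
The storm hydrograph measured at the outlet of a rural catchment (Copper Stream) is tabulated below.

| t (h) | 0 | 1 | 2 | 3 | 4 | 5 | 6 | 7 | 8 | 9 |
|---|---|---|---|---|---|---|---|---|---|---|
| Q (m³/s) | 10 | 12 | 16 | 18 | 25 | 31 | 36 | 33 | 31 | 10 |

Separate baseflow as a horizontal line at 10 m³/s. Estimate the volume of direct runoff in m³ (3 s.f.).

Direct-runoff ordinates (Q − Q_b): 0.0, 2.0, 6.0, 8.0, 15.0, 21.0, 26.0, 23.0, 21.0, 0.0 m³/s.
ΣQ_DR = 122.0 m³/s.
With Δt = 1 h = 3600 s, V = ΣQ_DR · Δt = 122.0 × 3600 = 4.39 × 10^5 m³.

V ≈ 4.39 × 10^5 m³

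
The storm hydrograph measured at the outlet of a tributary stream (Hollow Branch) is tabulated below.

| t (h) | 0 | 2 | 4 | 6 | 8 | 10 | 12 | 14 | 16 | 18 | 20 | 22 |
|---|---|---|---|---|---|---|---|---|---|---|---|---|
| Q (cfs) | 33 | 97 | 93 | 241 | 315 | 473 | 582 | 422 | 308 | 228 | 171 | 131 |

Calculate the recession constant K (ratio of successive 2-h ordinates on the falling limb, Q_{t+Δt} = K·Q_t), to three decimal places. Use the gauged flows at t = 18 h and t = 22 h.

K ≈ 0.758

Using the recession-limb readings at t = 18 h and t = 22 h: Q falls from 228 to 131 cfs over 2 intervals.
K = (Q₂/Q₁)^(1/2) = (131/228)^(1/2) = 0.758.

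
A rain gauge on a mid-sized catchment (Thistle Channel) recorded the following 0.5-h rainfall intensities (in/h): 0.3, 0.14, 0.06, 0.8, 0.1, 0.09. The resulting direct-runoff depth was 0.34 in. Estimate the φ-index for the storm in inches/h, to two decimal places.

φ ≈ 0.21 in/h

Only the 2 blocks with intensity above φ contribute runoff: 0.3, 0.8 in/h.
Σ(I−φ)·Δt = d  ⇒  (0.3+0.8 − 2φ)·0.5 = 0.34
φ = (1.100 − 0.34/0.5) / 2 = 0.21 in/h.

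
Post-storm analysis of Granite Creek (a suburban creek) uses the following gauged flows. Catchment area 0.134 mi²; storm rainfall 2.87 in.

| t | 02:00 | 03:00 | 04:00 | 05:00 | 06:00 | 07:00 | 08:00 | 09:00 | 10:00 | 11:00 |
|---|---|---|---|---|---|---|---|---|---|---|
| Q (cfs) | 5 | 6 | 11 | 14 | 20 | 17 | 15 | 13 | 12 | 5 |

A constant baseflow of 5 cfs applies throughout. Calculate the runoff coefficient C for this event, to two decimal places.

C ≈ 0.27

ΣQ_DR = 68.00 cfs; V = ΣQ_DR·Δt = 2.448 × 10^5 ft³.
Runoff depth d = V / A = 0.7864 in.
C = d / P = 0.7864 / 2.87 = 0.27.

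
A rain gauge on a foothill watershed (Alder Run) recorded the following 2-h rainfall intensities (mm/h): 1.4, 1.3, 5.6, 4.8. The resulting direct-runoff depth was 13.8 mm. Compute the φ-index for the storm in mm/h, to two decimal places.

Only the 2 blocks with intensity above φ contribute runoff: 5.6, 4.8 mm/h.
Σ(I−φ)·Δt = d  ⇒  (5.6+4.8 − 2φ)·2 = 13.8
φ = (10.40 − 13.8/2) / 2 = 1.75 mm/h.

φ ≈ 1.75 mm/h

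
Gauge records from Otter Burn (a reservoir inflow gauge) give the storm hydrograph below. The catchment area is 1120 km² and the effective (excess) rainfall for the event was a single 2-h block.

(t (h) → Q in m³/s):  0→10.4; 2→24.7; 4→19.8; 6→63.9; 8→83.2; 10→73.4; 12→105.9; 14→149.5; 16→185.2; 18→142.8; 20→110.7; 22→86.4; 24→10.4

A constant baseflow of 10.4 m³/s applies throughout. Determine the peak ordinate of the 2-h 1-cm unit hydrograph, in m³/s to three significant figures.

Direct runoff: 0.0, 14.3, 9.4, 53.5, 72.8, 63.0, 95.5, 139.1, 174.8, 132.4, 100.3, 76.0, 0.0 m³/s; ΣQ_DR = 931.1 m³/s, peak = 174.8 m³/s.
Runoff depth d = ΣQ_DR·Δt / A = 931.1 × 7200 / (1120 km²) = 5.986 mm.
The 1-cm UH is the DRH scaled by (10 mm)/d, so U_p = 174.8 × 10/5.986 = 292 m³/s.

U_p ≈ 292 m³/s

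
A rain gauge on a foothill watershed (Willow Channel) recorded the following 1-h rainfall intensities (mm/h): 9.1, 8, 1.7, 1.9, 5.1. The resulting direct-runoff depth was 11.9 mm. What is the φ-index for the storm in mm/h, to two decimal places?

φ ≈ 3.43 mm/h

Only the 3 blocks with intensity above φ contribute runoff: 9.1, 8, 5.1 mm/h.
Σ(I−φ)·Δt = d  ⇒  (9.1+8+5.1 − 3φ)·1 = 11.9
φ = (22.20 − 11.9/1) / 3 = 3.43 mm/h.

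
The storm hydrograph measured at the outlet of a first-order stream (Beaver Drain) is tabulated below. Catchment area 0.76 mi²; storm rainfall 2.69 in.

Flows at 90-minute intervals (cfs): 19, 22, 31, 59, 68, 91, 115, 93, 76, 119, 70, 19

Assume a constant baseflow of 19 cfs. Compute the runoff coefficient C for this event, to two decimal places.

ΣQ_DR = 554.0 cfs; V = ΣQ_DR·Δt = 2.992 × 10^6 ft³.
Runoff depth d = V / A = 1.694 in.
C = d / P = 1.694 / 2.69 = 0.63.

C ≈ 0.63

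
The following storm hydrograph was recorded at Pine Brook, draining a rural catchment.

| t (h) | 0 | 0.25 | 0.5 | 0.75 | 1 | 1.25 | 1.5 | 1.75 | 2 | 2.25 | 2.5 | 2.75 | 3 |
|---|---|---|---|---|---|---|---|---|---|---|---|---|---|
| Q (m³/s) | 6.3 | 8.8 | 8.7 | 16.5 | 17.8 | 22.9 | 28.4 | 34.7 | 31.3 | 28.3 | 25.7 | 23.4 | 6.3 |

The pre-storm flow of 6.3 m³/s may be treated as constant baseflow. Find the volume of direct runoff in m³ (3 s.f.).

Direct-runoff ordinates (Q − Q_b): 0.0, 2.5, 2.4, 10.2, 11.5, 16.6, 22.1, 28.4, 25.0, 22.0, 19.4, 17.1, 0.0 m³/s.
ΣQ_DR = 177.2 m³/s.
With Δt = 0.25 h = 900 s, V = ΣQ_DR · Δt = 177.2 × 900 = 1.59 × 10^5 m³.

V ≈ 1.59 × 10^5 m³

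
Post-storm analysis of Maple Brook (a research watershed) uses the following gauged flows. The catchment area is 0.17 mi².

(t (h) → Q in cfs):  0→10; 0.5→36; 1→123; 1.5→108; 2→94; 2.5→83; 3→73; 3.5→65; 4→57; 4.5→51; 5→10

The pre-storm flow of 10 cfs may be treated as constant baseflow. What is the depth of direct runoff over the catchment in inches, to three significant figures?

Direct runoff: 0.0, 26.0, 113.0, 98.0, 84.0, 73.0, 63.0, 55.0, 47.0, 41.0, 0.0 cfs; ΣQ_DR = 600.0 cfs.
V = ΣQ_DR · Δt = 600.0 × 1800 s = 1.080 × 10^6 ft³.
Over A = 0.17 mi², depth = V / A = 2.73 in.

d ≈ 2.73 in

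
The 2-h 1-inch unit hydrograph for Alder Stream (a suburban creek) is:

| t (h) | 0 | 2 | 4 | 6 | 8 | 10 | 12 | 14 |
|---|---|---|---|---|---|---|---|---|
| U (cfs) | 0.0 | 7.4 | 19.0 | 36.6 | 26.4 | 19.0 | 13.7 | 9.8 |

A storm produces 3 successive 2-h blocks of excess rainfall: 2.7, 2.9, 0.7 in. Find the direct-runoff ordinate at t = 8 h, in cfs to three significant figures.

Q ≈ 191 cfs

By discrete convolution, Q_j = Σ (P_i / 1 in) · U_{j−i}.
At t = 8 h (j=4): Q = (2.7/1)·26.4 + (2.9/1)·36.6 + (0.7/1)·19.0 = 191 cfs.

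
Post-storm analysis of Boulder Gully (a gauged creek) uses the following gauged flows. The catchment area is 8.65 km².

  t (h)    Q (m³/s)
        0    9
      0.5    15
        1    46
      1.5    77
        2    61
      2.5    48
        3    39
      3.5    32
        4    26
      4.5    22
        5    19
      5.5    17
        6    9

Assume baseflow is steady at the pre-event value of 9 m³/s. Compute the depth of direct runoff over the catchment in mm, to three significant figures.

Direct runoff: 0.0, 6.0, 37.0, 68.0, 52.0, 39.0, 30.0, 23.0, 17.0, 13.0, 10.0, 8.0, 0.0 m³/s; ΣQ_DR = 303.0 m³/s.
V = ΣQ_DR · Δt = 303.0 × 1800 s = 5.454 × 10^5 m³.
Over A = 8.65 km², depth = V / A = 63.1 mm.

d ≈ 63.1 mm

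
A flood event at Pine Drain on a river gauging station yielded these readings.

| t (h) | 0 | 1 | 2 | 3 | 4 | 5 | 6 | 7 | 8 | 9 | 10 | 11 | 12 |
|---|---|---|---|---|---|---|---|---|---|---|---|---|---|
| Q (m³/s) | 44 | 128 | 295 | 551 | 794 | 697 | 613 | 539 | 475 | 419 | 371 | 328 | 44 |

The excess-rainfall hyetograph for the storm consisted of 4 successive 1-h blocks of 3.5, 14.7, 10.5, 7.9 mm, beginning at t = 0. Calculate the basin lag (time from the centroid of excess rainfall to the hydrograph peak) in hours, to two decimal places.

t_L ≈ 1.88 h

Centroid of excess rainfall: t_c = Σ P_i·t̄_i / ΣP_i = 2.1230 h (block centres at 0.5, 1.5, 2.5, 3.5 h).
Hydrograph peak occurs at t = 4 h, so basin lag t_L = 4 − 2.1230 = 1.88 h.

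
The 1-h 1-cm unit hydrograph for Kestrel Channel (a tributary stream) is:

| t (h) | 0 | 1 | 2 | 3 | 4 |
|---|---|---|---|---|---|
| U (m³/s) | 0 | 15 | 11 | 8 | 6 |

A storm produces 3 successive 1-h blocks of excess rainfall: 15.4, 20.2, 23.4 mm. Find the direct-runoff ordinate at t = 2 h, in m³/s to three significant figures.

By discrete convolution, Q_j = Σ (P_i / 10 mm) · U_{j−i}.
At t = 2 h (j=2): Q = (15.4/10)·11 + (20.2/10)·15 + (23.4/10)·0 = 47.2 m³/s.

Q ≈ 47.2 m³/s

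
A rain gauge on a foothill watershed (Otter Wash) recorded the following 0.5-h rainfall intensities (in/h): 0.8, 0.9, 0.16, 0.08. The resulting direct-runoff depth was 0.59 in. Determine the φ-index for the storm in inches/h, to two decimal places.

Only the 2 blocks with intensity above φ contribute runoff: 0.8, 0.9 in/h.
Σ(I−φ)·Δt = d  ⇒  (0.8+0.9 − 2φ)·0.5 = 0.59
φ = (1.700 − 0.59/0.5) / 2 = 0.26 in/h.

φ ≈ 0.26 in/h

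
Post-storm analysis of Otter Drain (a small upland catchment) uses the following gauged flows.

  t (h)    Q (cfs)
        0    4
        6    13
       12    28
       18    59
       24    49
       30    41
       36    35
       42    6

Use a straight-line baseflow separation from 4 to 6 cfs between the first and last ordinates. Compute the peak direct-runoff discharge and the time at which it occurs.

Subtracting baseflow gives direct-runoff ordinates: 0.00, 8.71, 23.43, 54.14, 43.86, 35.57, 29.29, 0.00 cfs.
The maximum is 54.14 cfs, occurring at the reading for t = 18 h.

Q_p = 54.14 cfs at t = 18 h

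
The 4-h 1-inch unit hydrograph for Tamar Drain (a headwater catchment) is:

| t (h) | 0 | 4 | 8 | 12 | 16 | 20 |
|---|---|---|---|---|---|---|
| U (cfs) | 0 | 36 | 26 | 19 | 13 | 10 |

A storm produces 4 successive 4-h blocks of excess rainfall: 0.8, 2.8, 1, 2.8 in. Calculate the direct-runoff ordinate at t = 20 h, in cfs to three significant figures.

By discrete convolution, Q_j = Σ (P_i / 1 in) · U_{j−i}.
At t = 20 h (j=5): Q = (0.8/1)·10 + (2.8/1)·13 + (1/1)·19 + (2.8/1)·26 = 136 cfs.

Q ≈ 136 cfs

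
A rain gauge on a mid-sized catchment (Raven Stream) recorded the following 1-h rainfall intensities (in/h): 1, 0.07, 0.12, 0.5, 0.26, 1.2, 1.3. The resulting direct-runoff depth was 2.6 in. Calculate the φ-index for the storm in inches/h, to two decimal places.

φ ≈ 0.35 in/h

Only the 4 blocks with intensity above φ contribute runoff: 1, 0.5, 1.2, 1.3 in/h.
Σ(I−φ)·Δt = d  ⇒  (1+0.5+1.2+1.3 − 4φ)·1 = 2.6
φ = (4.000 − 2.6/1) / 4 = 0.35 in/h.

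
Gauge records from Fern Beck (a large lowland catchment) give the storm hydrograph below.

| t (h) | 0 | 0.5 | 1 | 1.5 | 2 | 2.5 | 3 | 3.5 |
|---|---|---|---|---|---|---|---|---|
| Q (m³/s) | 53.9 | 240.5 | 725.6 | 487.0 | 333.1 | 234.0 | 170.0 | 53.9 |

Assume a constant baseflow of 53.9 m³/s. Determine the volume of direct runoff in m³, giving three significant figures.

Direct-runoff ordinates (Q − Q_b): 0.0, 186.6, 671.7, 433.1, 279.2, 180.1, 116.1, 0.0 m³/s.
ΣQ_DR = 1867 m³/s.
With Δt = 0.5 h = 1800 s, V = ΣQ_DR · Δt = 1867 × 1800 = 3.36 × 10^6 m³.

V ≈ 3.36 × 10^6 m³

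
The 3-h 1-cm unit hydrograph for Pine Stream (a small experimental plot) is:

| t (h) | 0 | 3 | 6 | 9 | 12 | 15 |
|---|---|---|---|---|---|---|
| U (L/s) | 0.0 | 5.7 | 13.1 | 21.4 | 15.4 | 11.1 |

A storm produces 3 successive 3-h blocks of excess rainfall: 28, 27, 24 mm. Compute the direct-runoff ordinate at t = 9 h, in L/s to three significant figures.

By discrete convolution, Q_j = Σ (P_i / 10 mm) · U_{j−i}.
At t = 9 h (j=3): Q = (28/10)·21.4 + (27/10)·13.1 + (24/10)·5.7 = 109 L/s.

Q ≈ 109 L/s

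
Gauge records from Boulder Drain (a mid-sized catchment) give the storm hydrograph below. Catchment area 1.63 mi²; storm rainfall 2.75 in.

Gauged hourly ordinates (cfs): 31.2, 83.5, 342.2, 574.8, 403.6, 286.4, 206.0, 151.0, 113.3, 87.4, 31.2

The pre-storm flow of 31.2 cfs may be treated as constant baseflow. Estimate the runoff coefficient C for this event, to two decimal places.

ΣQ_DR = 1967 cfs; V = ΣQ_DR·Δt = 7.083 × 10^6 ft³.
Runoff depth d = V / A = 1.870 in.
C = d / P = 1.870 / 2.75 = 0.68.

C ≈ 0.68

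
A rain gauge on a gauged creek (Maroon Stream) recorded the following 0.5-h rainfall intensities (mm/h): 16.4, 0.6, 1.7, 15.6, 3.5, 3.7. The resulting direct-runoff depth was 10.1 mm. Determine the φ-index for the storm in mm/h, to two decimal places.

φ ≈ 5.90 mm/h

Only the 2 blocks with intensity above φ contribute runoff: 16.4, 15.6 mm/h.
Σ(I−φ)·Δt = d  ⇒  (16.4+15.6 − 2φ)·0.5 = 10.1
φ = (32.00 − 10.1/0.5) / 2 = 5.90 mm/h.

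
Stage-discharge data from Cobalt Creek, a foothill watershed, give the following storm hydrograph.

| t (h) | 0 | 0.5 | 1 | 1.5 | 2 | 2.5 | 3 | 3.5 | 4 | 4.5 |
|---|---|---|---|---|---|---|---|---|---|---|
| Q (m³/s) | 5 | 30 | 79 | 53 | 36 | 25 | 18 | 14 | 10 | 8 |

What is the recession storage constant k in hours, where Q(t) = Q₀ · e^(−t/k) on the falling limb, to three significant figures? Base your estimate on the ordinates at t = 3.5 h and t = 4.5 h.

On the falling limb, Q drops from 14 to 8 m³/s between t = 3.5 h and t = 4.5 h (Δt = 1 h).
k = −Δt / ln(Q₂/Q₁) = −1 / ln(8/14) = 1.79 h.

k ≈ 1.79 h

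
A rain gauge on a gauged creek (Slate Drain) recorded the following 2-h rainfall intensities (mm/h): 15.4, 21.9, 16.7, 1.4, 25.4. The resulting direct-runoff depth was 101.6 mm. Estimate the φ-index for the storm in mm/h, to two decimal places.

φ ≈ 7.15 mm/h

Only the 4 blocks with intensity above φ contribute runoff: 15.4, 21.9, 16.7, 25.4 mm/h.
Σ(I−φ)·Δt = d  ⇒  (15.4+21.9+16.7+25.4 − 4φ)·2 = 101.6
φ = (79.40 − 101.6/2) / 4 = 7.15 mm/h.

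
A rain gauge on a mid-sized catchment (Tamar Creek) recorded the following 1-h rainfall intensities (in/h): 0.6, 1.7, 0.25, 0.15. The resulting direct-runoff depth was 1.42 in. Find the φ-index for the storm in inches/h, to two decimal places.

Only the 2 blocks with intensity above φ contribute runoff: 0.6, 1.7 in/h.
Σ(I−φ)·Δt = d  ⇒  (0.6+1.7 − 2φ)·1 = 1.42
φ = (2.300 − 1.42/1) / 2 = 0.44 in/h.

φ ≈ 0.44 in/h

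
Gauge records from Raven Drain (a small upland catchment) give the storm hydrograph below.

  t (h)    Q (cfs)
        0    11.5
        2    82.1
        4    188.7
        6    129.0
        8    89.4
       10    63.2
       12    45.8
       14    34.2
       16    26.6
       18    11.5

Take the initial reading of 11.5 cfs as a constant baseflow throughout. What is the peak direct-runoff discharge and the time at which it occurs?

Q_p = 177.2 cfs at t = 4 h

Subtracting baseflow gives direct-runoff ordinates: 0.0, 70.6, 177.2, 117.5, 77.9, 51.7, 34.3, 22.7, 15.1, 0.0 cfs.
The maximum is 177.2 cfs, occurring at the reading for t = 4 h.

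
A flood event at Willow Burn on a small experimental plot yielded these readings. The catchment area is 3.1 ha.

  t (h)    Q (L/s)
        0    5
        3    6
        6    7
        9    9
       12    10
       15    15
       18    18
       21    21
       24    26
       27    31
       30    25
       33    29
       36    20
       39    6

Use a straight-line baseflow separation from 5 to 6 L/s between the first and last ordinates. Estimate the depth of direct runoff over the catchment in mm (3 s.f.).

d ≈ 52.6 mm

Direct runoff: 0.00, 0.92, 1.85, 3.77, 4.69, 9.62, 12.54, 15.46, 20.38, 25.31, 19.23, 23.15, 14.08, 0.00 L/s; ΣQ_DR = 151.0 L/s.
V = ΣQ_DR · Δt = 151.0 × 10800 s = 1.631 × 10^6 L.
Over A = 3.1 ha, depth = V / A = 52.6 mm.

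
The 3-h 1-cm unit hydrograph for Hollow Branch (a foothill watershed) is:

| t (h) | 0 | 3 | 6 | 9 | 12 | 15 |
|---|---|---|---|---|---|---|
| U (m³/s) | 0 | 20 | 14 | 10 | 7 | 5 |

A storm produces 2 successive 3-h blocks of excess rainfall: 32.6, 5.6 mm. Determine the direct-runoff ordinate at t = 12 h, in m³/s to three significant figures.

Q ≈ 28.4 m³/s

By discrete convolution, Q_j = Σ (P_i / 10 mm) · U_{j−i}.
At t = 12 h (j=4): Q = (32.6/10)·7 + (5.6/10)·10 = 28.4 m³/s.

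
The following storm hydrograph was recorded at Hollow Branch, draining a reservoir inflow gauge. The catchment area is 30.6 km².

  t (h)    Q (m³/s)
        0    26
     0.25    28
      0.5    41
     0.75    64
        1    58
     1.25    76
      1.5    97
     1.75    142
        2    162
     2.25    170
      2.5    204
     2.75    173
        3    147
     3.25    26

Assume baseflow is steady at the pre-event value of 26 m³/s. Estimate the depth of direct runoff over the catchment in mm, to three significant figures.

d ≈ 30.9 mm

Direct runoff: 0.0, 2.0, 15.0, 38.0, 32.0, 50.0, 71.0, 116.0, 136.0, 144.0, 178.0, 147.0, 121.0, 0.0 m³/s; ΣQ_DR = 1050 m³/s.
V = ΣQ_DR · Δt = 1050 × 900 s = 9.450 × 10^5 m³.
Over A = 30.6 km², depth = V / A = 30.9 mm.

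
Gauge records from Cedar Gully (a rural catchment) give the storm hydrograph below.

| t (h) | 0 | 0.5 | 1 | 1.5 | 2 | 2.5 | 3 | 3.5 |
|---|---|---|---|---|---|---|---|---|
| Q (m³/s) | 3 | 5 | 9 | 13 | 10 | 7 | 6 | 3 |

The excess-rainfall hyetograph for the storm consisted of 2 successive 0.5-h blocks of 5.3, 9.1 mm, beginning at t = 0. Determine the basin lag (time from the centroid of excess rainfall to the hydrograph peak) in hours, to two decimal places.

t_L ≈ 0.93 h

Centroid of excess rainfall: t_c = Σ P_i·t̄_i / ΣP_i = 0.5660 h (block centres at 0.25, 0.75 h).
Hydrograph peak occurs at t = 1.5 h, so basin lag t_L = 1.5 − 0.5660 = 0.93 h.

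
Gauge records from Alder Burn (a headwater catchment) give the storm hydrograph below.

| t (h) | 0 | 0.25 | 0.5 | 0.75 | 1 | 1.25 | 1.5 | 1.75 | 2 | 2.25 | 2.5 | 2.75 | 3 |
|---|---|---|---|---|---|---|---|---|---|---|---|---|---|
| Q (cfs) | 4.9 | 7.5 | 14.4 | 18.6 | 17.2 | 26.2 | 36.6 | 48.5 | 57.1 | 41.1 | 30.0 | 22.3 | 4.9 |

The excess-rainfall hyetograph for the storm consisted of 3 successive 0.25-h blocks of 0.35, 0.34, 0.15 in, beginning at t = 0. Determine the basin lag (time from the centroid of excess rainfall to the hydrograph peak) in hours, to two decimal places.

Centroid of excess rainfall: t_c = Σ P_i·t̄_i / ΣP_i = 0.3155 h (block centres at 0.125, 0.375, 0.625 h).
Hydrograph peak occurs at t = 2 h, so basin lag t_L = 2 − 0.3155 = 1.68 h.

t_L ≈ 1.68 h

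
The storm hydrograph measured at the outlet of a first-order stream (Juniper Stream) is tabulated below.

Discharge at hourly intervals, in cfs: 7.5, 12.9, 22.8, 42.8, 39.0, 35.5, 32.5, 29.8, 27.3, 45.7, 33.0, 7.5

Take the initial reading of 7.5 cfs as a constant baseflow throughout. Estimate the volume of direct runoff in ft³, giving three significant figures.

Direct-runoff ordinates (Q − Q_b): 0.0, 5.4, 15.3, 35.3, 31.5, 28.0, 25.0, 22.3, 19.8, 38.2, 25.5, 0.0 cfs.
ΣQ_DR = 246.3 cfs.
With Δt = 1 h = 3600 s, V = ΣQ_DR · Δt = 246.3 × 3600 = 8.87 × 10^5 ft³.

V ≈ 8.87 × 10^5 ft³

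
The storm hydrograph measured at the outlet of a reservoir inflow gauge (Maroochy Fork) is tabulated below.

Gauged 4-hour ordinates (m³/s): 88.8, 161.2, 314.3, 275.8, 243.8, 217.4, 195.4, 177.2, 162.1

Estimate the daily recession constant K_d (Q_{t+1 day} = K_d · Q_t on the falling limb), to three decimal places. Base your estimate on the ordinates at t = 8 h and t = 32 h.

Between t = 8 h and t = 32 h the flow falls from 314.3 to 162.1 m³/s over 6×4 h = 24 h.
Per-interval ratio K = (162.1/314.3)^(1/6) = 0.8955; K_d = K^(24/4) = 0.516.

K_d ≈ 0.516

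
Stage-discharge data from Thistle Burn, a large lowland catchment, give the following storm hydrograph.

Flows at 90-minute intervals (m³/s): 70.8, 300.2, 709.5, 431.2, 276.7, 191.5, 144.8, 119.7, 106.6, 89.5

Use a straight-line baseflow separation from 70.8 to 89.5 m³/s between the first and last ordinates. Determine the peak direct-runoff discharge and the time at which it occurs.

Q_p = 634.54 m³/s at t = 3 h

Subtracting baseflow gives direct-runoff ordinates: 0.00, 227.32, 634.54, 354.17, 197.59, 110.31, 61.53, 34.36, 19.18, 0.00 m³/s.
The maximum is 634.54 m³/s, occurring at the reading for t = 3 h.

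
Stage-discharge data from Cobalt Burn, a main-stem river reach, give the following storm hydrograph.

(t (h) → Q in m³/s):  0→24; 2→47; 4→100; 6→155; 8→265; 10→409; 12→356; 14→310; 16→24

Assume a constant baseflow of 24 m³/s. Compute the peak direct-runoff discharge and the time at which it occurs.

Q_p = 385.0 m³/s at t = 10 h

Subtracting baseflow gives direct-runoff ordinates: 0.0, 23.0, 76.0, 131.0, 241.0, 385.0, 332.0, 286.0, 0.0 m³/s.
The maximum is 385.0 m³/s, occurring at the reading for t = 10 h.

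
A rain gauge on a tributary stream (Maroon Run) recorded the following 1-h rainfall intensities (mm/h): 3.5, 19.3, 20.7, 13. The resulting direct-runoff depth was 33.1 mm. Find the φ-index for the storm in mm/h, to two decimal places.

φ ≈ 6.63 mm/h

Only the 3 blocks with intensity above φ contribute runoff: 19.3, 20.7, 13 mm/h.
Σ(I−φ)·Δt = d  ⇒  (19.3+20.7+13 − 3φ)·1 = 33.1
φ = (53.00 − 33.1/1) / 3 = 6.63 mm/h.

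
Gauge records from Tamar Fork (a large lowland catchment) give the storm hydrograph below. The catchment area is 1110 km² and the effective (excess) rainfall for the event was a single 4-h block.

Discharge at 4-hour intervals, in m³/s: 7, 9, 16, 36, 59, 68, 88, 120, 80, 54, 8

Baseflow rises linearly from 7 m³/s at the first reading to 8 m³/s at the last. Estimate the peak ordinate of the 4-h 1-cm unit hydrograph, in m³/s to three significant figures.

U_p ≈ 187 m³/s

Direct runoff: 0.00, 1.90, 8.80, 28.70, 51.60, 60.50, 80.40, 112.30, 72.20, 46.10, 0.00 m³/s; ΣQ_DR = 462.5 m³/s, peak = 112.30 m³/s.
Runoff depth d = ΣQ_DR·Δt / A = 462.5 × 14400 / (1110 km²) = 6.000 mm.
The 1-cm UH is the DRH scaled by (10 mm)/d, so U_p = 112.30 × 10/6.000 = 187 m³/s.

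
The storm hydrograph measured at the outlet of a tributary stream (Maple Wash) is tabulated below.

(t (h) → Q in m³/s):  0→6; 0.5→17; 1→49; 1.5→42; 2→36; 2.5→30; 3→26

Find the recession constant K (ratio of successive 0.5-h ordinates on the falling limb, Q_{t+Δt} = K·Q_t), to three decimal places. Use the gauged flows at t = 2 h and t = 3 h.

Using the recession-limb readings at t = 2 h and t = 3 h: Q falls from 36 to 26 m³/s over 2 intervals.
K = (Q₂/Q₁)^(1/2) = (26/36)^(1/2) = 0.850.

K ≈ 0.850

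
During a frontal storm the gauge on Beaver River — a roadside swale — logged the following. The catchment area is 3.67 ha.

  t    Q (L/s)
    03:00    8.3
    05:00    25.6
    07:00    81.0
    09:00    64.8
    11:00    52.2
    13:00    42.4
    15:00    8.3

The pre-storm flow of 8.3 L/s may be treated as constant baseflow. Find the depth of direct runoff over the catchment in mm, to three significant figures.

Direct runoff: 0.0, 17.3, 72.7, 56.5, 43.9, 34.1, 0.0 L/s; ΣQ_DR = 224.5 L/s.
V = ΣQ_DR · Δt = 224.5 × 7200 s = 1.616 × 10^6 L.
Over A = 3.67 ha, depth = V / A = 44.0 mm.

d ≈ 44.0 mm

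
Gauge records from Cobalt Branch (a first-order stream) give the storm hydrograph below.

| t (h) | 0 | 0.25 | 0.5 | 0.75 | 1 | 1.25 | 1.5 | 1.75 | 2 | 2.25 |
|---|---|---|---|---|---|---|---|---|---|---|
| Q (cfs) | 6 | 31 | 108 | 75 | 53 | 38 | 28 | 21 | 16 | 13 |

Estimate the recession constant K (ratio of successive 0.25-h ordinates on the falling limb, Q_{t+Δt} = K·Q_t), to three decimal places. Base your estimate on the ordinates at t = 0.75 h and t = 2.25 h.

Using the recession-limb readings at t = 0.75 h and t = 2.25 h: Q falls from 75 to 13 cfs over 6 intervals.
K = (Q₂/Q₁)^(1/6) = (13/75)^(1/6) = 0.747.

K ≈ 0.747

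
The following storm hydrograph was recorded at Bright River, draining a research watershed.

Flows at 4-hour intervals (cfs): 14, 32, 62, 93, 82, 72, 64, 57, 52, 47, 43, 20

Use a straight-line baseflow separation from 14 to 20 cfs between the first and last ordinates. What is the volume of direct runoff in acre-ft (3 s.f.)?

Direct-runoff ordinates (Q − Q_b): 0.00, 17.45, 46.91, 77.36, 65.82, 55.27, 46.73, 39.18, 33.64, 28.09, 23.55, 0.00 cfs.
ΣQ_DR = 434.0 cfs.
With Δt = 4 h = 14400 s, V = ΣQ_DR · Δt = 434.0 × 14400 = 6.25 × 10^6 ft³ = 143 acre-ft.

V ≈ 143 acre-ft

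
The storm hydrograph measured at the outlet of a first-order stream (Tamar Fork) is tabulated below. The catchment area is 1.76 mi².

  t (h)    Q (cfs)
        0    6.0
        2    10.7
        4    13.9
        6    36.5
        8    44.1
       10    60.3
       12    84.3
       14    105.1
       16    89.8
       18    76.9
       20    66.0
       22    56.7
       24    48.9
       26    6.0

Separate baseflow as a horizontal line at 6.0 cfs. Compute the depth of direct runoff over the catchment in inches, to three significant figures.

Direct runoff: 0.0, 4.7, 7.9, 30.5, 38.1, 54.3, 78.3, 99.1, 83.8, 70.9, 60.0, 50.7, 42.9, 0.0 cfs; ΣQ_DR = 621.2 cfs.
V = ΣQ_DR · Δt = 621.2 × 7200 s = 4.473 × 10^6 ft³.
Over A = 1.76 mi², depth = V / A = 1.09 in.

d ≈ 1.09 in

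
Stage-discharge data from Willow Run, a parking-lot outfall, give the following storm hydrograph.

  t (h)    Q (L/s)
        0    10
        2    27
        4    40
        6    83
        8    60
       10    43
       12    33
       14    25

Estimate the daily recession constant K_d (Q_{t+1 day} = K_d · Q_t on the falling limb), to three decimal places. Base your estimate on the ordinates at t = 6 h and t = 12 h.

Between t = 6 h and t = 12 h the flow falls from 83 to 33 L/s over 3×2 h = 6 h.
Per-interval ratio K = (33/83)^(1/3) = 0.7353; K_d = K^(24/2) = 0.025.

K_d ≈ 0.025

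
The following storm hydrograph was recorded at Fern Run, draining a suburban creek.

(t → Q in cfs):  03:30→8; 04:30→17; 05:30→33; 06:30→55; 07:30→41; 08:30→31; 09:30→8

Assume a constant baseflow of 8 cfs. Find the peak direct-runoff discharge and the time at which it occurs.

Subtracting baseflow gives direct-runoff ordinates: 0.0, 9.0, 25.0, 47.0, 33.0, 23.0, 0.0 cfs.
The maximum is 47.0 cfs, occurring at the reading for t = 06:30.

Q_p = 47.0 cfs at t = 06:30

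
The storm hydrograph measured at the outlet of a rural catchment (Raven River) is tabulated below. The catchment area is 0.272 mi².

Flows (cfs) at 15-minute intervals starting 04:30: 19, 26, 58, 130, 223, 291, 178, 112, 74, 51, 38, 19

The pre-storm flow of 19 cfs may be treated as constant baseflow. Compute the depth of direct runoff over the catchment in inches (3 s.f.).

d ≈ 1.41 in

Direct runoff: 0.0, 7.0, 39.0, 111.0, 204.0, 272.0, 159.0, 93.0, 55.0, 32.0, 19.0, 0.0 cfs; ΣQ_DR = 991.0 cfs.
V = ΣQ_DR · Δt = 991.0 × 900 s = 8.919 × 10^5 ft³.
Over A = 0.272 mi², depth = V / A = 1.41 in.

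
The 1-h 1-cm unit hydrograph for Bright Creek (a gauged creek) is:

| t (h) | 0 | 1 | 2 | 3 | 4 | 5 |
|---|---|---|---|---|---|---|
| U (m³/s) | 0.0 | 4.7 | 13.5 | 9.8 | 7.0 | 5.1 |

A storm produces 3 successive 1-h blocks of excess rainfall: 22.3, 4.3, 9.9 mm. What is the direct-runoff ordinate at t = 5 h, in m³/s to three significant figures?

Q ≈ 24.1 m³/s

By discrete convolution, Q_j = Σ (P_i / 10 mm) · U_{j−i}.
At t = 5 h (j=5): Q = (22.3/10)·5.1 + (4.3/10)·7.0 + (9.9/10)·9.8 = 24.1 m³/s.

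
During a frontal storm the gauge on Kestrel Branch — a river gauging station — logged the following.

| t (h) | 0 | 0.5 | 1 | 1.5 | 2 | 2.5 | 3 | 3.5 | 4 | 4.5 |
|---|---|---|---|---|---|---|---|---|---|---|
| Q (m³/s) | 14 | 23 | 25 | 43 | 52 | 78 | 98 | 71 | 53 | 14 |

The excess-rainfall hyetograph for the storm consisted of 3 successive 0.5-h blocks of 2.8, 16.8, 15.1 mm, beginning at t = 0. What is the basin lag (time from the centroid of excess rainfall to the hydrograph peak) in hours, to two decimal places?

Centroid of excess rainfall: t_c = Σ P_i·t̄_i / ΣP_i = 0.9272 h (block centres at 0.25, 0.75, 1.25 h).
Hydrograph peak occurs at t = 3 h, so basin lag t_L = 3 − 0.9272 = 2.07 h.

t_L ≈ 2.07 h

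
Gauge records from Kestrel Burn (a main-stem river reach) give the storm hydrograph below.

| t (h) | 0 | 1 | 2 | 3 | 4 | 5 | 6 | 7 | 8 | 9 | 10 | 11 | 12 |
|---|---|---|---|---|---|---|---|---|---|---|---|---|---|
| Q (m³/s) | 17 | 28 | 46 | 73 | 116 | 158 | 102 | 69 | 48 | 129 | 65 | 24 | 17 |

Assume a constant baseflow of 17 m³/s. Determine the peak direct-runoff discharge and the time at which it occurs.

Q_p = 141.0 m³/s at t = 5 h

Subtracting baseflow gives direct-runoff ordinates: 0.0, 11.0, 29.0, 56.0, 99.0, 141.0, 85.0, 52.0, 31.0, 112.0, 48.0, 7.0, 0.0 m³/s.
The maximum is 141.0 m³/s, occurring at the reading for t = 5 h.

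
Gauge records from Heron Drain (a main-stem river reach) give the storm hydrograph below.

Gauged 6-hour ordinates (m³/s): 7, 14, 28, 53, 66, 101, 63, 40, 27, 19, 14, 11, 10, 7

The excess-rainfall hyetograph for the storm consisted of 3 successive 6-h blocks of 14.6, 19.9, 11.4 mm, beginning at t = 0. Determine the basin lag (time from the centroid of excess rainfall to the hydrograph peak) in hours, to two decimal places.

t_L ≈ 21.42 h

Centroid of excess rainfall: t_c = Σ P_i·t̄_i / ΣP_i = 8.5817 h (block centres at 3, 9, 15 h).
Hydrograph peak occurs at t = 30 h, so basin lag t_L = 30 − 8.5817 = 21.42 h.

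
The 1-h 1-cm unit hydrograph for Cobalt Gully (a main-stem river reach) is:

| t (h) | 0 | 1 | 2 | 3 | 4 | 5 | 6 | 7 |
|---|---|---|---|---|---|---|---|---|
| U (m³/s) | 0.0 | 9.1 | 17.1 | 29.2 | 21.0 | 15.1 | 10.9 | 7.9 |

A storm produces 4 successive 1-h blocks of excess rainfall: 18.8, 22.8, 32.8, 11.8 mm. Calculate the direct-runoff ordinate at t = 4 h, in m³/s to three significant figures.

By discrete convolution, Q_j = Σ (P_i / 10 mm) · U_{j−i}.
At t = 4 h (j=4): Q = (18.8/10)·21.0 + (22.8/10)·29.2 + (32.8/10)·17.1 + (11.8/10)·9.1 = 173 m³/s.

Q ≈ 173 m³/s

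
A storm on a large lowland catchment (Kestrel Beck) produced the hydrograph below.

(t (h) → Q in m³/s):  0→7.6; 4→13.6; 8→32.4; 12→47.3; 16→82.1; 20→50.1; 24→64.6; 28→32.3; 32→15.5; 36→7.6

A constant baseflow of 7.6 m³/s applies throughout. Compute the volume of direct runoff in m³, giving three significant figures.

V ≈ 3.99 × 10^6 m³

Direct-runoff ordinates (Q − Q_b): 0.0, 6.0, 24.8, 39.7, 74.5, 42.5, 57.0, 24.7, 7.9, 0.0 m³/s.
ΣQ_DR = 277.1 m³/s.
With Δt = 4 h = 14400 s, V = ΣQ_DR · Δt = 277.1 × 14400 = 3.99 × 10^6 m³.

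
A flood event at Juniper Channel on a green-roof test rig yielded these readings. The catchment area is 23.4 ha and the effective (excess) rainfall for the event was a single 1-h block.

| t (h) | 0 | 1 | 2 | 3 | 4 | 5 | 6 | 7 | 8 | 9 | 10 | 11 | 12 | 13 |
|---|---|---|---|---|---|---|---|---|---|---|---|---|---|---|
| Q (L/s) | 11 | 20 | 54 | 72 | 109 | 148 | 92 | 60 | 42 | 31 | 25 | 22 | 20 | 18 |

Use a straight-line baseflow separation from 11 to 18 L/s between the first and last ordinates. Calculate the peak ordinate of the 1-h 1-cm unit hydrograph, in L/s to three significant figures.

U_p ≈ 168 L/s

Direct runoff: 0.00, 8.46, 41.92, 59.38, 95.85, 134.31, 77.77, 45.23, 26.69, 15.15, 8.62, 5.08, 2.54, 0.00 L/s; ΣQ_DR = 521.0 L/s, peak = 134.31 L/s.
Runoff depth d = ΣQ_DR·Δt / A = 521.0 × 3600 / (23.4 ha) = 8.015 mm.
The 1-cm UH is the DRH scaled by (10 mm)/d, so U_p = 134.31 × 10/8.015 = 168 L/s.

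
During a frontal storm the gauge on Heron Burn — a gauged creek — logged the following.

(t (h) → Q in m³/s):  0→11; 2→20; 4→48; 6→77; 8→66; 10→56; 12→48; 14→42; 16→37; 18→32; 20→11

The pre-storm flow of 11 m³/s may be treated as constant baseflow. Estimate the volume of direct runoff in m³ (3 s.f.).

V ≈ 2.35 × 10^6 m³

Direct-runoff ordinates (Q − Q_b): 0.0, 9.0, 37.0, 66.0, 55.0, 45.0, 37.0, 31.0, 26.0, 21.0, 0.0 m³/s.
ΣQ_DR = 327.0 m³/s.
With Δt = 2 h = 7200 s, V = ΣQ_DR · Δt = 327.0 × 7200 = 2.35 × 10^6 m³.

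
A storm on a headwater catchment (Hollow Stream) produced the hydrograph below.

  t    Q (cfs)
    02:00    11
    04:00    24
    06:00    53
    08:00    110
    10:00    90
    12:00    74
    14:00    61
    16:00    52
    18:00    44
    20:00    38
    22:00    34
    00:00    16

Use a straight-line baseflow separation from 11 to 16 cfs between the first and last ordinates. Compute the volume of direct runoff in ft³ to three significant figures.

V ≈ 3.20 × 10^6 ft³

Direct-runoff ordinates (Q − Q_b): 0.00, 12.55, 41.09, 97.64, 77.18, 60.73, 47.27, 37.82, 29.36, 22.91, 18.45, 0.00 cfs.
ΣQ_DR = 445.0 cfs.
With Δt = 2 h = 7200 s, V = ΣQ_DR · Δt = 445.0 × 7200 = 3.20 × 10^6 ft³.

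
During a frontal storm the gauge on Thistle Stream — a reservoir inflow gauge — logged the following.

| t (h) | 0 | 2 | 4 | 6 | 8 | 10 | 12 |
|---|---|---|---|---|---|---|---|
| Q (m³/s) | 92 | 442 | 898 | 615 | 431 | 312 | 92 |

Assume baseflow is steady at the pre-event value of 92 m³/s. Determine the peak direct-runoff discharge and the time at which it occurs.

Subtracting baseflow gives direct-runoff ordinates: 0.0, 350.0, 806.0, 523.0, 339.0, 220.0, 0.0 m³/s.
The maximum is 806.0 m³/s, occurring at the reading for t = 4 h.

Q_p = 806.0 m³/s at t = 4 h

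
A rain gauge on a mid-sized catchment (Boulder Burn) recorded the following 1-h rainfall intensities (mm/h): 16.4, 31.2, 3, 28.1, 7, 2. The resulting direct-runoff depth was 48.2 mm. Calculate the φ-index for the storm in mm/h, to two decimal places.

φ ≈ 9.17 mm/h

Only the 3 blocks with intensity above φ contribute runoff: 16.4, 31.2, 28.1 mm/h.
Σ(I−φ)·Δt = d  ⇒  (16.4+31.2+28.1 − 3φ)·1 = 48.2
φ = (75.70 − 48.2/1) / 3 = 9.17 mm/h.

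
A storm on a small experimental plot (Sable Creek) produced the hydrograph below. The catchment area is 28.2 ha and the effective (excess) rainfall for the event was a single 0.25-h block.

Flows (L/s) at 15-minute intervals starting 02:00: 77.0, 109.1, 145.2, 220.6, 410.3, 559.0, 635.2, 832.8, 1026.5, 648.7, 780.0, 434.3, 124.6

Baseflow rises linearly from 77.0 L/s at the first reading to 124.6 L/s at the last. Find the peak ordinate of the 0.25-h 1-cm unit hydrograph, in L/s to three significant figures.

U_p ≈ 613 L/s

Direct runoff: 0.00, 28.13, 60.27, 131.70, 317.43, 462.17, 534.40, 728.03, 917.77, 536.00, 663.33, 313.67, 0.00 L/s; ΣQ_DR = 4693 L/s, peak = 917.77 L/s.
Runoff depth d = ΣQ_DR·Δt / A = 4693 × 900 / (28.2 ha) = 14.98 mm.
The 1-cm UH is the DRH scaled by (10 mm)/d, so U_p = 917.77 × 10/14.98 = 613 L/s.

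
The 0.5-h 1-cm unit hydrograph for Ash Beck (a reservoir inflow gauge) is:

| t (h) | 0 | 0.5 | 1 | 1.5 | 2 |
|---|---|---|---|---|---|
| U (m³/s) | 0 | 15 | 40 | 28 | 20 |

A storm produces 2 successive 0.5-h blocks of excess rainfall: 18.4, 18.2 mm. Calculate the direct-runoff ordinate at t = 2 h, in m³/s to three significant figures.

Q ≈ 87.8 m³/s

By discrete convolution, Q_j = Σ (P_i / 10 mm) · U_{j−i}.
At t = 2 h (j=4): Q = (18.4/10)·20 + (18.2/10)·28 = 87.8 m³/s.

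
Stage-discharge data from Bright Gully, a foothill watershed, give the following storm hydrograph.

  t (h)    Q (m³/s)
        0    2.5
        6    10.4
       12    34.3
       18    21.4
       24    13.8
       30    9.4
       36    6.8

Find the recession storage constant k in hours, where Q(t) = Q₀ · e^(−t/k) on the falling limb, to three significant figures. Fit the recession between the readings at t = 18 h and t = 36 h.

On the falling limb, Q drops from 21.4 to 6.8 m³/s between t = 18 h and t = 36 h (Δt = 18 h).
k = −Δt / ln(Q₂/Q₁) = −18 / ln(6.8/21.4) = 15.7 h.

k ≈ 15.7 h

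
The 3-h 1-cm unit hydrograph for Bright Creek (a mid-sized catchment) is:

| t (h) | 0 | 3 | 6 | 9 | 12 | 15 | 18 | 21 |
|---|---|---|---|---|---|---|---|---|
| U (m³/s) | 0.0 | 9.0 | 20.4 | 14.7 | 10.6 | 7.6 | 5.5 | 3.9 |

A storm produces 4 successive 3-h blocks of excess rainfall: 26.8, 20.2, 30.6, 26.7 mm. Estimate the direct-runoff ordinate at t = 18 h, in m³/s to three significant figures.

By discrete convolution, Q_j = Σ (P_i / 10 mm) · U_{j−i}.
At t = 18 h (j=6): Q = (26.8/10)·5.5 + (20.2/10)·7.6 + (30.6/10)·10.6 + (26.7/10)·14.7 = 102 m³/s.

Q ≈ 102 m³/s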